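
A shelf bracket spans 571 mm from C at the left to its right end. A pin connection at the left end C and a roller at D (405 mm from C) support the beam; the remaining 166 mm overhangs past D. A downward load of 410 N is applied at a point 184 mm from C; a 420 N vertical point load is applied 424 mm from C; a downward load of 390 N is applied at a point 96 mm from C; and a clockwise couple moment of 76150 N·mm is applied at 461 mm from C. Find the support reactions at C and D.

ΣM about C: D_y·405 − 410·184 − 420·424 − 390·96 − 76150 = 0 → D_y = 367110/405 = 906.444 ≈ 906.4 N.
ΣF_y = 0: C_y + 906.444 − 410 − 420 − 390 = 0 → C_y = 313.6 N.
ΣF_x = 0: no horizontal applied forces, so C_x = 0.

C_x = 0, C_y = 313.6 N, D_y = 906.4 N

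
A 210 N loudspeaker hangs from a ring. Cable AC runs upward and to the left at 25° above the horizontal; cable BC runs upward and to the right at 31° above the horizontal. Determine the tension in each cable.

T_AC = 217.1 N, T_BC = 229.6 N

ΣF_x = 0: −T_AC·cos25° + T_BC·cos31° = 0 → T_BC = 1.05733·T_AC.
ΣF_y = 0: T_AC·sin25° + T_BC·sin31° = 210.
Substitute: T_AC·(0.422618 + 1.05733·0.515038) = 210 → T_AC = 217.125 ≈ 217.1 N.
Then T_BC = 1.05733 × 217.125 = 229.6 N.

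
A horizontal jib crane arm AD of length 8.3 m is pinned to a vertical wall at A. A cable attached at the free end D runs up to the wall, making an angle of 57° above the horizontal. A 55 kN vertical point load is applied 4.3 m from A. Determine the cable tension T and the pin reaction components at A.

ΣM about A: T·sin57°·8.3 − 55·4.3 = 0 → T = 236.5/(8.3·0.838671) = 33.9752 ≈ 33.98 kN.
ΣF_x = 0: A_x − T·cos57° = 0 → A_x = 33.9752 × 0.544639 = 18.50 kN.
ΣF_y = 0: A_y + T·sin57° − 55 = 0 → A_y = 55 − 33.9752 × 0.838671 = 26.51 kN.

T = 33.98 kN, A_x = 18.50 kN, A_y = 26.51 kN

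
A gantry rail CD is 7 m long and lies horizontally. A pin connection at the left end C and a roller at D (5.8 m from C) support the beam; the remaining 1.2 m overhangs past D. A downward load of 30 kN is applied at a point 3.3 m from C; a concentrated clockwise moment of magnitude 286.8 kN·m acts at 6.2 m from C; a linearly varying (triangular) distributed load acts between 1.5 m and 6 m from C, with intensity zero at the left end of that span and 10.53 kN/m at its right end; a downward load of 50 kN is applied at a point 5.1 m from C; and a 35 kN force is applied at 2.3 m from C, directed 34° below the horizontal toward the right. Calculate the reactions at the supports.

Resultant of the triangular load: ½ × 10.53 × 4.5 = 23.6925 kN, acting at 4.5 m from C (one-third of the span from the peak).
ΣM about C: D_y·5.8 − 30·3.3 − 286.8 − (½·10.53·4.5)·4.5 − 50·5.1 − 35·sin34°·2.3 = 0 → D_y = 792.431/5.8 = 136.626 ≈ 136.6 kN.
ΣF_y = 0: C_y + 136.626 − 30 − ½·10.53·4.5 − 50 − 35·sin34° = 0 → C_y = -13.36 kN.
ΣF_x = 0: C_x + 35·cos34° = 0 → C_x = -29.02 kN.

C_x = -29.02 kN, C_y = -13.36 kN, D_y = 136.6 kN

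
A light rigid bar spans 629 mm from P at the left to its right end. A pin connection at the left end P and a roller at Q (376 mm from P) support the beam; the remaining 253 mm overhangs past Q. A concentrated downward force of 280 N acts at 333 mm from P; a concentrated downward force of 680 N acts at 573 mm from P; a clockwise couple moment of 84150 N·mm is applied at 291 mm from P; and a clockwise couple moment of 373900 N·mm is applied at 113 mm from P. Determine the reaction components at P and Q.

P_x = 0, P_y = -1542 N, Q_y = 2502 N

Moments about P: Q_y·376 − 280·333 − 680·573 − 84150 − 373900 = 0 → Q_y = 940930/376 = 2502.47 ≈ 2502 N.
ΣF_y = 0: P_y + 2502.47 − 280 − 680 = 0 → P_y = -1542 N.
ΣF_x = 0: no horizontal applied forces, so P_x = 0.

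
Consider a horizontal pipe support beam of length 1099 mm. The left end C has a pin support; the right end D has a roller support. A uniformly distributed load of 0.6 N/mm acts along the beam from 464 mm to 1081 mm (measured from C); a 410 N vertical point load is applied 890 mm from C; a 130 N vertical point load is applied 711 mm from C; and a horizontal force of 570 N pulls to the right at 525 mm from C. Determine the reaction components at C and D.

C_x = -570.0 N, C_y = 233.8 N, D_y = 676.4 N

Resultant of the distributed load: 0.6 × 617 = 370.2 N at 772.5 mm from C.
ΣM about C: D_y·1099 − (0.6·617)·772.5 − 410·890 − 130·711 = 0 → D_y = 743309.5/1099 = 676.351 ≈ 676.4 N.
ΣF_y = 0: C_y + 676.351 − 0.6·617 − 410 − 130 = 0 → C_y = 233.8 N.
ΣF_x = 0: C_x + 570 = 0 → C_x = -570.0 N.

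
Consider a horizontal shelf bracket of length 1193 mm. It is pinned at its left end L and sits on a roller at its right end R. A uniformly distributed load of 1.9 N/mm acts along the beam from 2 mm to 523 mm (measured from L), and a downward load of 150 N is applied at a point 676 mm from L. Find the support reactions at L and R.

Resultant of the distributed load: 1.9 × 521 = 989.9 N at 262.5 mm from L.
ΣM about L: R_y·1193 − (1.9·521)·262.5 − 150·676 = 0 → R_y = 361248.75/1193 = 302.807 ≈ 302.8 N.
ΣF_y = 0: L_y + 302.807 − 1.9·521 − 150 = 0 → L_y = 837.1 N.
ΣF_x = 0: no horizontal applied forces, so L_x = 0.

L_x = 0, L_y = 837.1 N, R_y = 302.8 N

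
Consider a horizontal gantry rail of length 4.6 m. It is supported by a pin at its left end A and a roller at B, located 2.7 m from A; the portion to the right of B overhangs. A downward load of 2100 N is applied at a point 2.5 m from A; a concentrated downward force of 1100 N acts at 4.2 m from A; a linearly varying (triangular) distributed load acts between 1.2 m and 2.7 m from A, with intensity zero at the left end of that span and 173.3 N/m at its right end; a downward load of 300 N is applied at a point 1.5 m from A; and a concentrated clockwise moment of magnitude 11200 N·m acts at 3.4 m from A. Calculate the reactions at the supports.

A_x = 0, A_y = -4446 N, B_y = 8076 N

Resultant of the triangular load: ½ × 173.3 × 1.5 = 129.975 N, acting at 2.2 m from A (one-third of the span from the peak).
Moments about A: B_y·2.7 − 2100·2.5 − 1100·4.2 − (½·173.3·1.5)·2.2 − 300·1.5 − 11200 = 0 → B_y = 21805.945/2.7 = 8076.28 ≈ 8076 N.
ΣF_y = 0: A_y + 8076.28 − 2100 − 1100 − ½·173.3·1.5 − 300 = 0 → A_y = -4446 N.
ΣF_x = 0: no horizontal applied forces, so A_x = 0.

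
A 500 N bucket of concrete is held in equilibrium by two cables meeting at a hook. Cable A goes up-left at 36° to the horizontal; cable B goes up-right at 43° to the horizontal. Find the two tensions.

ΣF_x = 0: −T_A·cos36° + T_B·cos43° = 0 → T_B = 1.10619·T_A.
ΣF_y = 0: T_A·sin36° + T_B·sin43° = 500.
Substitute: T_A·(0.587785 + 1.10619·0.681998) = 500 → T_A = 372.522 ≈ 372.5 N.
Then T_B = 1.10619 × 372.522 = 412.1 N.

T_A = 372.5 N, T_B = 412.1 N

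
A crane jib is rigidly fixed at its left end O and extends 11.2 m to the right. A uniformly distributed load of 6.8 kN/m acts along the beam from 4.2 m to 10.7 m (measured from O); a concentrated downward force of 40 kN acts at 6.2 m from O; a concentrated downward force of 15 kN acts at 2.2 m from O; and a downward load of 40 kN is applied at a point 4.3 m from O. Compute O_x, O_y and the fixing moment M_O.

Resultant of the distributed load: 6.8 × 6.5 = 44.2 kN at 7.45 m from O.
ΣF_x = 0: O_x = 0.
ΣF_y = 0: O_y − 6.8·6.5 − 40 − 15 − 40 = 0 → O_y = 139.2 kN.
ΣM about O: M_O − (6.8·6.5)·7.45 − 40·6.2 − 15·2.2 − 40·4.3 = 0 → M_O = 782.3 kN·m.

O_x = 0, O_y = 139.2 kN, M_O = 782.3 kN·m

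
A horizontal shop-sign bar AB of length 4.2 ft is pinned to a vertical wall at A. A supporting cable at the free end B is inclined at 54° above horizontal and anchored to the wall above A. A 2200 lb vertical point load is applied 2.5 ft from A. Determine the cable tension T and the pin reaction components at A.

ΣM about A: T·sin54°·4.2 − 2200·2.5 = 0 → T = 5500/(4.2·0.809017) = 1618.66 ≈ 1619 lb.
ΣF_x = 0: A_x − T·cos54° = 0 → A_x = 1618.66 × 0.587785 = 951.4 lb.
ΣF_y = 0: A_y + T·sin54° − 2200 = 0 → A_y = 2200 − 1618.66 × 0.809017 = 890.5 lb.

T = 1619 lb, A_x = 951.4 lb, A_y = 890.5 lb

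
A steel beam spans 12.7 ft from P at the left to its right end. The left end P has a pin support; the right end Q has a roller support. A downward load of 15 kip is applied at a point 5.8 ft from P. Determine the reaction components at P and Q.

Moments about P: Q_y·12.7 − 15·5.8 = 0 → Q_y = 87/12.7 = 6.85039 ≈ 6.850 kip.
ΣF_y = 0: P_y + 6.85039 − 15 = 0 → P_y = 8.150 kip.
ΣF_x = 0: no horizontal applied forces, so P_x = 0.

P_x = 0, P_y = 8.150 kip, Q_y = 6.850 kip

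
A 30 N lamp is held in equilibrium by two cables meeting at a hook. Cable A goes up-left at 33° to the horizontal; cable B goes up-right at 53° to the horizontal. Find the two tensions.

ΣF_x = 0: −T_A·cos33° + T_B·cos53° = 0 → T_B = 1.39357·T_A.
ΣF_y = 0: T_A·sin33° + T_B·sin53° = 30.
Substitute: T_A·(0.544639 + 1.39357·0.798636) = 30 → T_A = 18.0985 ≈ 18.10 N.
Then T_B = 1.39357 × 18.0985 = 25.22 N.

T_A = 18.10 N, T_B = 25.22 N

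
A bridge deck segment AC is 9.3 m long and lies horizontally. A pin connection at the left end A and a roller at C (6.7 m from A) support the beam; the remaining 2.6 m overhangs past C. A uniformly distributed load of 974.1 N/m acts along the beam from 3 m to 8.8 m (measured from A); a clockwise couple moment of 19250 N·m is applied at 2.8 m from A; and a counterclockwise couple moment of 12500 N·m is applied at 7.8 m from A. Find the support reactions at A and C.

A_x = 0, A_y = -332.9 N, C_y = 5983 N

Resultant of the distributed load: 974.1 × 5.8 = 5649.78 N at 5.9 m from A.
Moments about A: C_y·6.7 − (974.1·5.8)·5.9 − 19250 + 12500 = 0 → C_y = 40083.702/6.7 = 5982.64 ≈ 5983 N.
ΣF_y = 0: A_y + 5982.64 − 974.1·5.8 = 0 → A_y = -332.9 N.
ΣF_x = 0: no horizontal applied forces, so A_x = 0.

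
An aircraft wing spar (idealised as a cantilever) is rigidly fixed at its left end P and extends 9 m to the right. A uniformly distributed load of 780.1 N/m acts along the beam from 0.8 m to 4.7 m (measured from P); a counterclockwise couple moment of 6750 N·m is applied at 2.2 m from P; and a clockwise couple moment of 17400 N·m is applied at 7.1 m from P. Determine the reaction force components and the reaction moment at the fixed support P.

Resultant of the distributed load: 780.1 × 3.9 = 3042.39 N at 2.75 m from P.
ΣF_x = 0: P_x = 0.
ΣF_y = 0: P_y − 780.1·3.9 = 0 → P_y = 3042 N.
ΣM about P: M_P − (780.1·3.9)·2.75 + 6750 − 17400 = 0 → M_P = 19020 N·m.

P_x = 0, P_y = 3042 N, M_P = 19020 N·m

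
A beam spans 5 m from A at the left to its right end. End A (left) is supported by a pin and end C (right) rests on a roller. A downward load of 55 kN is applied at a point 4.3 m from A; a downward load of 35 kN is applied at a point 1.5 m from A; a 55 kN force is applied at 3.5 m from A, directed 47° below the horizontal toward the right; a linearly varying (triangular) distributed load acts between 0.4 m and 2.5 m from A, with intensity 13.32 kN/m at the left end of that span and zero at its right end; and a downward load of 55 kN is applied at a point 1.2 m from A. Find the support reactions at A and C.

Resultant of the triangular load: ½ × 13.32 × 2.1 = 13.986 kN, acting at 1.1 m from A (one-third of the span from the peak).
Moments about A: C_y·5 − 55·4.3 − 35·1.5 − 55·sin47°·3.5 − (½·13.32·2.1)·1.1 − 55·1.2 = 0 → C_y = 511.17/5 = 102.234 ≈ 102.2 kN.
ΣF_y = 0: A_y + 102.234 − 55 − 35 − 55·sin47° − ½·13.32·2.1 − 55 = 0 → A_y = 96.98 kN.
ΣF_x = 0: A_x + 55·cos47° = 0 → A_x = -37.51 kN.

A_x = -37.51 kN, A_y = 96.98 kN, C_y = 102.2 kN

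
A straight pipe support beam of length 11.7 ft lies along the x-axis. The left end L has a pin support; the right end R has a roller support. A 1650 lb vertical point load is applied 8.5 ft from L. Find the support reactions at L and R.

Taking moments about L: R_y·11.7 − 1650·8.5 = 0 → R_y = 14025/11.7 = 1198.72 ≈ 1199 lb.
ΣF_y = 0: L_y + 1198.72 − 1650 = 0 → L_y = 451.3 lb.
ΣF_x = 0: no horizontal applied forces, so L_x = 0.

L_x = 0, L_y = 451.3 lb, R_y = 1199 lb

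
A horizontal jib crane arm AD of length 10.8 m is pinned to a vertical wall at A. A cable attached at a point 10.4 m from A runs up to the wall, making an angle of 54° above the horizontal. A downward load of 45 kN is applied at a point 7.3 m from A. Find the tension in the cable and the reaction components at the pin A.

ΣM about A: T·sin54°·10.4 − 45·7.3 = 0 → T = 328.5/(10.4·0.809017) = 39.0431 ≈ 39.04 kN.
ΣF_x = 0: A_x − T·cos54° = 0 → A_x = 39.0431 × 0.587785 = 22.95 kN.
ΣF_y = 0: A_y + T·sin54° − 45 = 0 → A_y = 45 − 39.0431 × 0.809017 = 13.41 kN.

T = 39.04 kN, A_x = 22.95 kN, A_y = 13.41 kN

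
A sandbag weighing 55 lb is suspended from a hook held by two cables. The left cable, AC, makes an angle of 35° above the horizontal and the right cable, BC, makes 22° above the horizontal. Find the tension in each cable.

ΣF_x = 0: −T_AC·cos35° + T_BC·cos22° = 0 → T_BC = 0.883484·T_AC.
ΣF_y = 0: T_AC·sin35° + T_BC·sin22° = 55.
Substitute: T_AC·(0.573576 + 0.883484·0.374607) = 55 → T_AC = 60.8047 ≈ 60.80 lb.
Then T_BC = 0.883484 × 60.8047 = 53.72 lb.

T_AC = 60.80 lb, T_BC = 53.72 lb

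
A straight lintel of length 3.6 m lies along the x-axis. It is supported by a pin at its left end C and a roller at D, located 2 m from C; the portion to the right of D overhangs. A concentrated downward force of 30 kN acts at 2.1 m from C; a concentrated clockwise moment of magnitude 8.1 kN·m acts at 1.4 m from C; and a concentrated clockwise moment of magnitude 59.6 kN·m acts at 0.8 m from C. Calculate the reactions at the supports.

C_x = 0, C_y = -35.35 kN, D_y = 65.35 kN

Taking moments about C: D_y·2 − 30·2.1 − 8.1 − 59.6 = 0 → D_y = 130.7/2 = 65.35 kN.
ΣF_y = 0: C_y + 65.35 − 30 = 0 → C_y = -35.35 kN.
ΣF_x = 0: no horizontal applied forces, so C_x = 0.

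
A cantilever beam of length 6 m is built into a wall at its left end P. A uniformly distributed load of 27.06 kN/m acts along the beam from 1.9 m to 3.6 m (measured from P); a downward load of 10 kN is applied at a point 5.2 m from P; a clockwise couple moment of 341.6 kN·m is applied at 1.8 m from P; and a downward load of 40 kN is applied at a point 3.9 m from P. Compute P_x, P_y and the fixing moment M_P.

Resultant of the distributed load: 27.06 × 1.7 = 46.002 kN at 2.75 m from P.
ΣF_x = 0: P_x = 0.
ΣF_y = 0: P_y − 27.06·1.7 − 10 − 40 = 0 → P_y = 96.00 kN.
ΣM about P: M_P − (27.06·1.7)·2.75 − 10·5.2 − 341.6 − 40·3.9 = 0 → M_P = 676.1 kN·m.

P_x = 0, P_y = 96.00 kN, M_P = 676.1 kN·m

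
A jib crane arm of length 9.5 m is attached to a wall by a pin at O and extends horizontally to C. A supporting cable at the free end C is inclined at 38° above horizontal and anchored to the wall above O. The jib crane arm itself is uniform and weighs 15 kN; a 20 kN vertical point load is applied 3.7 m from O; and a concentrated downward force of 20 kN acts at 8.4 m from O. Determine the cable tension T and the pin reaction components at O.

ΣM about O: T·sin38°·9.5 − 15·4.75 − 20·3.7 − 20·8.4 = 0 → T = 313.25/(9.5·0.615661) = 53.5582 ≈ 53.56 kN.
ΣF_x = 0: O_x − T·cos38° = 0 → O_x = 53.5582 × 0.788011 = 42.20 kN.
ΣF_y = 0: O_y + T·sin38° − 15 − 20 − 20 = 0 → O_y = 55 − 53.5582 × 0.615661 = 22.03 kN.

T = 53.56 kN, O_x = 42.20 kN, O_y = 22.03 kN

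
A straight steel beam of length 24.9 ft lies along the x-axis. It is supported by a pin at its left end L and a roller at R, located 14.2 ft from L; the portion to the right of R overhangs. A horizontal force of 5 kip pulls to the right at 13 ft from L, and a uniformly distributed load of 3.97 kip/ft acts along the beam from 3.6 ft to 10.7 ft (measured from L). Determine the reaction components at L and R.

L_x = -5.000 kip, L_y = 13.99 kip, R_y = 14.19 kip

Resultant of the distributed load: 3.97 × 7.1 = 28.187 kip at 7.15 ft from L.
Taking moments about L: R_y·14.2 − (3.97·7.1)·7.15 = 0 → R_y = 201.53705/14.2 = 14.1928 ≈ 14.19 kip.
ΣF_y = 0: L_y + 14.1928 − 3.97·7.1 = 0 → L_y = 13.99 kip.
ΣF_x = 0: L_x + 5 = 0 → L_x = -5.000 kip.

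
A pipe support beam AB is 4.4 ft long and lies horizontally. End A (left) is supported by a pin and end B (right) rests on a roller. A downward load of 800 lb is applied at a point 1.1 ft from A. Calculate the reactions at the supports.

A_x = 0, A_y = 600.0 lb, B_y = 200.0 lb

Moments about A: B_y·4.4 − 800·1.1 = 0 → B_y = 880/4.4 = 200.0 lb.
ΣF_y = 0: A_y + 200 − 800 = 0 → A_y = 600.0 lb.
ΣF_x = 0: no horizontal applied forces, so A_x = 0.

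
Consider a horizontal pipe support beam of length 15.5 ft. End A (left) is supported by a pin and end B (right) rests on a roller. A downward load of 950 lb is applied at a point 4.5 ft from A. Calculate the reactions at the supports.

A_x = 0, A_y = 674.2 lb, B_y = 275.8 lb

ΣM about A: B_y·15.5 − 950·4.5 = 0 → B_y = 4275/15.5 = 275.806 ≈ 275.8 lb.
ΣF_y = 0: A_y + 275.806 − 950 = 0 → A_y = 674.2 lb.
ΣF_x = 0: no horizontal applied forces, so A_x = 0.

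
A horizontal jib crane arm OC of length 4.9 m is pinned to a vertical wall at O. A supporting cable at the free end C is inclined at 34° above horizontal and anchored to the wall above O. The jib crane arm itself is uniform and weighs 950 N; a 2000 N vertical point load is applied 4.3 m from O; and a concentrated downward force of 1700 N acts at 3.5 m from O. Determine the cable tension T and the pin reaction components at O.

ΣM about O: T·sin34°·4.9 − 950·2.45 − 2000·4.3 − 1700·3.5 = 0 → T = 16877.5/(4.9·0.559193) = 6159.57 ≈ 6160 N.
ΣF_x = 0: O_x − T·cos34° = 0 → O_x = 6159.57 × 0.829038 = 5107 N.
ΣF_y = 0: O_y + T·sin34° − 950 − 2000 − 1700 = 0 → O_y = 4650 − 6159.57 × 0.559193 = 1206 N.

T = 6160 N, O_x = 5107 N, O_y = 1206 N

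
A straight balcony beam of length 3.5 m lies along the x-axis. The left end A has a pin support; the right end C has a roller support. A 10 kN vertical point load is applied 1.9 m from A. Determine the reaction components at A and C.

A_x = 0, A_y = 4.571 kN, C_y = 5.429 kN

Taking moments about A: C_y·3.5 − 10·1.9 = 0 → C_y = 19/3.5 = 5.42857 ≈ 5.429 kN.
ΣF_y = 0: A_y + 5.42857 − 10 = 0 → A_y = 4.571 kN.
ΣF_x = 0: no horizontal applied forces, so A_x = 0.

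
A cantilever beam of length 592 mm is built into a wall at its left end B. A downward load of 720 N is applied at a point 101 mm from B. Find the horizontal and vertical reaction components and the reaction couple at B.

ΣF_x = 0: B_x = 0.
ΣF_y = 0: B_y − 720 = 0 → B_y = 720.0 N.
ΣM about B: M_B − 720·101 = 0 → M_B = 72720 N·mm.

B_x = 0, B_y = 720.0 N, M_B = 72720 N·mm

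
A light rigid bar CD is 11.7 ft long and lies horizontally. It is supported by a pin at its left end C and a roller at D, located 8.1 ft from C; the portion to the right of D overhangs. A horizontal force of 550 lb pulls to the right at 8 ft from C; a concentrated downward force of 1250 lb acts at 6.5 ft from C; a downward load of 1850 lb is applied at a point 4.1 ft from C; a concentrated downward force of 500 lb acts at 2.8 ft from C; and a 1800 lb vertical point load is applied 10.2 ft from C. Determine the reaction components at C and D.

Taking moments about C: D_y·8.1 − 1250·6.5 − 1850·4.1 − 500·2.8 − 1800·10.2 = 0 → D_y = 35470/8.1 = 4379.01 ≈ 4379 lb.
ΣF_y = 0: C_y + 4379.01 − 1250 − 1850 − 500 − 1800 = 0 → C_y = 1021 lb.
ΣF_x = 0: C_x + 550 = 0 → C_x = -550.0 lb.

C_x = -550.0 lb, C_y = 1021 lb, D_y = 4379 lb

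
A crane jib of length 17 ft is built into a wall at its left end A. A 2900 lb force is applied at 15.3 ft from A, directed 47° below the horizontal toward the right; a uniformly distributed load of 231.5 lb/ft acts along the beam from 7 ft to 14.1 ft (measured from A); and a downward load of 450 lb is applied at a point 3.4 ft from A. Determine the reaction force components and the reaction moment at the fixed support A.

A_x = -1978 lb, A_y = 4215 lb, M_A = 51320 lb·ft

Resultant of the distributed load: 231.5 × 7.1 = 1643.65 lb at 10.55 ft from A.
ΣF_x = 0: A_x + 2900·cos47° = 0 → A_x = -1978 lb.
ΣF_y = 0: A_y − 2900·sin47° − 231.5·7.1 − 450 = 0 → A_y = 4215 lb.
ΣM about A: M_A − 2900·sin47°·15.3 − (231.5·7.1)·10.55 − 450·3.4 = 0 → M_A = 51320 lb·ft.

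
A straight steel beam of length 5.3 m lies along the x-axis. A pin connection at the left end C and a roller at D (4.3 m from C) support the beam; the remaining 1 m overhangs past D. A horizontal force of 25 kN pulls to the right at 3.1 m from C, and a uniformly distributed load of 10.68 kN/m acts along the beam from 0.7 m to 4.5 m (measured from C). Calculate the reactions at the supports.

Resultant of the distributed load: 10.68 × 3.8 = 40.584 kN at 2.6 m from C.
ΣM about C: D_y·4.3 − (10.68·3.8)·2.6 = 0 → D_y = 105.5184/4.3 = 24.5392 ≈ 24.54 kN.
ΣF_y = 0: C_y + 24.5392 − 10.68·3.8 = 0 → C_y = 16.04 kN.
ΣF_x = 0: C_x + 25 = 0 → C_x = -25.00 kN.

C_x = -25.00 kN, C_y = 16.04 kN, D_y = 24.54 kN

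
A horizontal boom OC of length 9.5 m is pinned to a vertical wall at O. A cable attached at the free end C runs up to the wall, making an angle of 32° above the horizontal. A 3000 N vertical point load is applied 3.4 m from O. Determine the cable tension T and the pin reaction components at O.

ΣM about O: T·sin32°·9.5 − 3000·3.4 = 0 → T = 10200/(9.5·0.529919) = 2026.13 ≈ 2026 N.
ΣF_x = 0: O_x − T·cos32° = 0 → O_x = 2026.13 × 0.848048 = 1718 N.
ΣF_y = 0: O_y + T·sin32° − 3000 = 0 → O_y = 3000 − 2026.13 × 0.529919 = 1926 N.

T = 2026 N, O_x = 1718 N, O_y = 1926 N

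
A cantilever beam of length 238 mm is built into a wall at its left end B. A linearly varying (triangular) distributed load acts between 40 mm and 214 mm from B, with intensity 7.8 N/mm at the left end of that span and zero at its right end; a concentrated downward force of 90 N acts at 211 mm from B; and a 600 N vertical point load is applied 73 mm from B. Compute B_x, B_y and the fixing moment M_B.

Resultant of the triangular load: ½ × 7.8 × 174 = 678.6 N, acting at 98 mm from B (one-third of the span from the peak).
ΣF_x = 0: B_x = 0.
ΣF_y = 0: B_y − ½·7.8·174 − 90 − 600 = 0 → B_y = 1369 N.
ΣM about B: M_B − (½·7.8·174)·98 − 90·211 − 600·73 = 0 → M_B = 129300 N·mm.

B_x = 0, B_y = 1369 N, M_B = 129300 N·mm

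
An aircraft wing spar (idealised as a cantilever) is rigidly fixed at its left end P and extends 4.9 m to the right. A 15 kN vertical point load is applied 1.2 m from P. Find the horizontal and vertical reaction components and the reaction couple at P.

ΣF_x = 0: P_x = 0.
ΣF_y = 0: P_y − 15 = 0 → P_y = 15.00 kN.
ΣM about P: M_P − 15·1.2 = 0 → M_P = 18.00 kN·m.

P_x = 0, P_y = 15.00 kN, M_P = 18.00 kN·m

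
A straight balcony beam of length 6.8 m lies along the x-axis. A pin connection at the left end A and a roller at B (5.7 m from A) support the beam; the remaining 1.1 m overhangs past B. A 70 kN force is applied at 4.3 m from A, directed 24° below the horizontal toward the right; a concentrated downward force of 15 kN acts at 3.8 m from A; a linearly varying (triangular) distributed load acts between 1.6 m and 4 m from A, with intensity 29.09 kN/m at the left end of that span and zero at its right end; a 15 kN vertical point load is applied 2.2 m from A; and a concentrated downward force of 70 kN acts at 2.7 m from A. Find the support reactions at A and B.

Resultant of the triangular load: ½ × 29.09 × 2.4 = 34.908 kN, acting at 2.4 m from A (one-third of the span from the peak).
Moments about A: B_y·5.7 − 70·sin24°·4.3 − 15·3.8 − (½·29.09·2.4)·2.4 − 15·2.2 − 70·2.7 = 0 → B_y = 485.207/5.7 = 85.124 ≈ 85.12 kN.
ΣF_y = 0: A_y + 85.124 − 70·sin24° − 15 − ½·29.09·2.4 − 15 − 70 = 0 → A_y = 78.26 kN.
ΣF_x = 0: A_x + 70·cos24° = 0 → A_x = -63.95 kN.

A_x = -63.95 kN, A_y = 78.26 kN, B_y = 85.12 kN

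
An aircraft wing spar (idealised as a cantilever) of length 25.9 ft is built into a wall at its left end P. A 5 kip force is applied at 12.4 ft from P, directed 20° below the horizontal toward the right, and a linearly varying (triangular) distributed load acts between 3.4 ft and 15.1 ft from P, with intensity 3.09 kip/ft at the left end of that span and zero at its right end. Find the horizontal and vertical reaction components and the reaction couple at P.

P_x = -4.698 kip, P_y = 19.79 kip, M_P = 153.2 kip·ft

Resultant of the triangular load: ½ × 3.09 × 11.7 = 18.0765 kip, acting at 7.3 ft from P (one-third of the span from the peak).
ΣF_x = 0: P_x + 5·cos20° = 0 → P_x = -4.698 kip.
ΣF_y = 0: P_y − 5·sin20° − ½·3.09·11.7 = 0 → P_y = 19.79 kip.
ΣM about P: M_P − 5·sin20°·12.4 − (½·3.09·11.7)·7.3 = 0 → M_P = 153.2 kip·ft.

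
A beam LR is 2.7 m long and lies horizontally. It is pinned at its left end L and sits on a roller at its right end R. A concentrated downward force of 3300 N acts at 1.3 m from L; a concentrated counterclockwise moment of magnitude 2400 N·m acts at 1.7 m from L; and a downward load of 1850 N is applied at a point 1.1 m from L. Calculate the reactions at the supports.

Moments about L: R_y·2.7 − 3300·1.3 + 2400 − 1850·1.1 = 0 → R_y = 3925/2.7 = 1453.7 ≈ 1454 N.
ΣF_y = 0: L_y + 1453.7 − 3300 − 1850 = 0 → L_y = 3696 N.
ΣF_x = 0: no horizontal applied forces, so L_x = 0.

L_x = 0, L_y = 3696 N, R_y = 1454 N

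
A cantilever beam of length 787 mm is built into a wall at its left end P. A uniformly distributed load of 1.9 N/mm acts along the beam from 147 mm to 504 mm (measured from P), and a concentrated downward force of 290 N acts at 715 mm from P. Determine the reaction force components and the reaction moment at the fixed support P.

P_x = 0, P_y = 968.3 N, M_P = 428100 N·mm

Resultant of the distributed load: 1.9 × 357 = 678.3 N at 325.5 mm from P.
ΣF_x = 0: P_x = 0.
ΣF_y = 0: P_y − 1.9·357 − 290 = 0 → P_y = 968.3 N.
ΣM about P: M_P − (1.9·357)·325.5 − 290·715 = 0 → M_P = 428100 N·mm.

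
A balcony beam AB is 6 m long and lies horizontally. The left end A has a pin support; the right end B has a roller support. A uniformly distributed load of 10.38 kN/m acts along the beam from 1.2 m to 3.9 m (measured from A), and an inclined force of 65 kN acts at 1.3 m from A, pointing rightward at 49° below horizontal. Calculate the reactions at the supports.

A_x = -42.64 kN, A_y = 54.54 kN, B_y = 22.54 kN

Resultant of the distributed load: 10.38 × 2.7 = 28.026 kN at 2.55 m from A.
Taking moments about A: B_y·6 − (10.38·2.7)·2.55 − 65·sin49°·1.3 = 0 → B_y = 135.239/6 = 22.5398 ≈ 22.54 kN.
ΣF_y = 0: A_y + 22.5398 − 10.38·2.7 − 65·sin49° = 0 → A_y = 54.54 kN.
ΣF_x = 0: A_x + 65·cos49° = 0 → A_x = -42.64 kN.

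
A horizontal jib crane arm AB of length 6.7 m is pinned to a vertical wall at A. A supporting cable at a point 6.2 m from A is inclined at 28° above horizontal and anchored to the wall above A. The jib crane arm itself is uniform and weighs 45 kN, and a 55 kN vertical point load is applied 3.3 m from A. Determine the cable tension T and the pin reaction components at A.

ΣM about A: T·sin28°·6.2 − 45·3.35 − 55·3.3 = 0 → T = 332.25/(6.2·0.469472) = 114.147 ≈ 114.1 kN.
ΣF_x = 0: A_x − T·cos28° = 0 → A_x = 114.147 × 0.882948 = 100.8 kN.
ΣF_y = 0: A_y + T·sin28° − 45 − 55 = 0 → A_y = 100 − 114.147 × 0.469472 = 46.41 kN.

T = 114.1 kN, A_x = 100.8 kN, A_y = 46.41 kN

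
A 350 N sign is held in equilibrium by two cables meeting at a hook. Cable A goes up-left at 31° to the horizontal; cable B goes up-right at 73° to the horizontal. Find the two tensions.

T_A = 105.5 N, T_B = 309.2 N

ΣF_x = 0: −T_A·cos31° + T_B·cos73° = 0 → T_B = 2.93177·T_A.
ΣF_y = 0: T_A·sin31° + T_B·sin73° = 350.
Substitute: T_A·(0.515038 + 2.93177·0.956305) = 350 → T_A = 105.463 ≈ 105.5 N.
Then T_B = 2.93177 × 105.463 = 309.2 N.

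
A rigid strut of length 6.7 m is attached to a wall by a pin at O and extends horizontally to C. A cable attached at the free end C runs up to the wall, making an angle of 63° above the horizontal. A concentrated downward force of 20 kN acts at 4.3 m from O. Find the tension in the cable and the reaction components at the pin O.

ΣM about O: T·sin63°·6.7 − 20·4.3 = 0 → T = 86/(6.7·0.891007) = 14.406 ≈ 14.41 kN.
ΣF_x = 0: O_x − T·cos63° = 0 → O_x = 14.406 × 0.45399 = 6.540 kN.
ΣF_y = 0: O_y + T·sin63° − 20 = 0 → O_y = 20 − 14.406 × 0.891007 = 7.164 kN.

T = 14.41 kN, O_x = 6.540 kN, O_y = 7.164 kN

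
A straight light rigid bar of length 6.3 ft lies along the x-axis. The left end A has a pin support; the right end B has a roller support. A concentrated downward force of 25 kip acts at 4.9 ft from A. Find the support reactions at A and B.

Taking moments about A: B_y·6.3 − 25·4.9 = 0 → B_y = 122.5/6.3 = 19.4444 ≈ 19.44 kip.
ΣF_y = 0: A_y + 19.4444 − 25 = 0 → A_y = 5.556 kip.
ΣF_x = 0: no horizontal applied forces, so A_x = 0.

A_x = 0, A_y = 5.556 kip, B_y = 19.44 kip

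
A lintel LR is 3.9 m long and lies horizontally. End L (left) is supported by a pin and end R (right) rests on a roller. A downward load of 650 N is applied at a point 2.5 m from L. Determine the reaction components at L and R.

Taking moments about L: R_y·3.9 − 650·2.5 = 0 → R_y = 1625/3.9 = 416.667 ≈ 416.7 N.
ΣF_y = 0: L_y + 416.667 − 650 = 0 → L_y = 233.3 N.
ΣF_x = 0: no horizontal applied forces, so L_x = 0.

L_x = 0, L_y = 233.3 N, R_y = 416.7 N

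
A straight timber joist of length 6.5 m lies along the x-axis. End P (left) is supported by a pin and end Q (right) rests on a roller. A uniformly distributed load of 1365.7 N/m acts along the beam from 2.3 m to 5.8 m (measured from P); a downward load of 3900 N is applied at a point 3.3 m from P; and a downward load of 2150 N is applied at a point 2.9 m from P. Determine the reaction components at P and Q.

Resultant of the distributed load: 1365.7 × 3.5 = 4779.95 N at 4.05 m from P.
Moments about P: Q_y·6.5 − (1365.7·3.5)·4.05 − 3900·3.3 − 2150·2.9 = 0 → Q_y = 38463.7975/6.5 = 5917.51 ≈ 5918 N.
ΣF_y = 0: P_y + 5917.51 − 1365.7·3.5 − 3900 − 2150 = 0 → P_y = 4912 N.
ΣF_x = 0: no horizontal applied forces, so P_x = 0.

P_x = 0, P_y = 4912 N, Q_y = 5918 N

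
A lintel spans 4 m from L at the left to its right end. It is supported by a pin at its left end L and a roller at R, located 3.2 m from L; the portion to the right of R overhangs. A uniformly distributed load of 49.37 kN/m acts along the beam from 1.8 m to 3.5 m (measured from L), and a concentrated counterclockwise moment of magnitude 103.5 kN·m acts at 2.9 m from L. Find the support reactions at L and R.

L_x = 0, L_y = 46.77 kN, R_y = 37.16 kN

Resultant of the distributed load: 49.37 × 1.7 = 83.929 kN at 2.65 m from L.
Moments about L: R_y·3.2 − (49.37·1.7)·2.65 + 103.5 = 0 → R_y = 118.91185/3.2 = 37.16 kN.
ΣF_y = 0: L_y + 37.16 − 49.37·1.7 = 0 → L_y = 46.77 kN.
ΣF_x = 0: no horizontal applied forces, so L_x = 0.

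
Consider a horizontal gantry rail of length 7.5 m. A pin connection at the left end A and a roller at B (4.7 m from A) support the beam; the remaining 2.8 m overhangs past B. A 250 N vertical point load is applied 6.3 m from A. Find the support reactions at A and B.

A_x = 0, A_y = -85.11 N, B_y = 335.1 N

ΣM about A: B_y·4.7 − 250·6.3 = 0 → B_y = 1575/4.7 = 335.106 ≈ 335.1 N.
ΣF_y = 0: A_y + 335.106 − 250 = 0 → A_y = -85.11 N.
ΣF_x = 0: no horizontal applied forces, so A_x = 0.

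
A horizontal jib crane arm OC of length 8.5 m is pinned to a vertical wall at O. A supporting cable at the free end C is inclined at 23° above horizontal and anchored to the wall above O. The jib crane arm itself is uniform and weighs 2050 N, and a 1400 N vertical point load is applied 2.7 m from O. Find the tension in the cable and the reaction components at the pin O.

ΣM about O: T·sin23°·8.5 − 2050·4.25 − 1400·2.7 = 0 → T = 12492.5/(8.5·0.390731) = 3761.43 ≈ 3761 N.
ΣF_x = 0: O_x − T·cos23° = 0 → O_x = 3761.43 × 0.920505 = 3462 N.
ΣF_y = 0: O_y + T·sin23° − 2050 − 1400 = 0 → O_y = 3450 − 3761.43 × 0.390731 = 1980 N.

T = 3761 N, O_x = 3462 N, O_y = 1980 N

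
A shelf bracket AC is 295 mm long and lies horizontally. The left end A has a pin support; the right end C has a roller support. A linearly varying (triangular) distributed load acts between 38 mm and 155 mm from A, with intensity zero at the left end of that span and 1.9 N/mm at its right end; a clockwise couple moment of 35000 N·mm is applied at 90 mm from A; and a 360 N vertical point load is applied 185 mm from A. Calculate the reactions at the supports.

A_x = 0, A_y = 83.04 N, C_y = 388.1 N

Resultant of the triangular load: ½ × 1.9 × 117 = 111.15 N, acting at 116 mm from A (one-third of the span from the peak).
Moments about A: C_y·295 − (½·1.9·117)·116 − 35000 − 360·185 = 0 → C_y = 114493.4/295 = 388.113 ≈ 388.1 N.
ΣF_y = 0: A_y + 388.113 − ½·1.9·117 − 360 = 0 → A_y = 83.04 N.
ΣF_x = 0: no horizontal applied forces, so A_x = 0.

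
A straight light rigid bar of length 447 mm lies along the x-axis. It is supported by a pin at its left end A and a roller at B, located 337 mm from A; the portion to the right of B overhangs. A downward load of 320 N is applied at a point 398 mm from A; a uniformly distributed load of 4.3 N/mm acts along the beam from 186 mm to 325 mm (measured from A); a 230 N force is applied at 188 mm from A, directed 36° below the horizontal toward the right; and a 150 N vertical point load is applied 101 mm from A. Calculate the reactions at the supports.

Resultant of the distributed load: 4.3 × 139 = 597.7 N at 255.5 mm from A.
Moments about A: B_y·337 − 320·398 − (4.3·139)·255.5 − 230·sin36°·188 − 150·101 = 0 → B_y = 320638/337 = 951.448 ≈ 951.4 N.
ΣF_y = 0: A_y + 951.448 − 320 − 4.3·139 − 230·sin36° − 150 = 0 → A_y = 251.4 N.
ΣF_x = 0: A_x + 230·cos36° = 0 → A_x = -186.1 N.

A_x = -186.1 N, A_y = 251.4 N, B_y = 951.4 N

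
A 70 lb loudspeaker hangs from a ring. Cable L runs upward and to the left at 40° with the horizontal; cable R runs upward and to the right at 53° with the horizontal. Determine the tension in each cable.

ΣF_x = 0: −T_L·cos40° + T_R·cos53° = 0 → T_R = 1.27289·T_L.
ΣF_y = 0: T_L·sin40° + T_R·sin53° = 70.
Substitute: T_L·(0.642788 + 1.27289·0.798636) = 70 → T_L = 42.1848 ≈ 42.18 lb.
Then T_R = 1.27289 × 42.1848 = 53.70 lb.

T_L = 42.18 lb, T_R = 53.70 lb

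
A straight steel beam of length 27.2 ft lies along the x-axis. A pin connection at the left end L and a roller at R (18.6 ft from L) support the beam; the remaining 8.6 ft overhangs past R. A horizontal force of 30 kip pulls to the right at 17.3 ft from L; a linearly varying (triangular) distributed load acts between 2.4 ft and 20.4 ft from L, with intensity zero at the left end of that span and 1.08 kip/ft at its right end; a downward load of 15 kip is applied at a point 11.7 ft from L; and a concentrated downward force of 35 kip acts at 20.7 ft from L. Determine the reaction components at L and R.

L_x = -30.00 kip, L_y = 3.808 kip, R_y = 55.91 kip

Resultant of the triangular load: ½ × 1.08 × 18 = 9.72 kip, acting at 14.4 ft from L (one-third of the span from the peak).
Moments about L: R_y·18.6 − (½·1.08·18)·14.4 − 15·11.7 − 35·20.7 = 0 → R_y = 1039.968/18.6 = 55.9123 ≈ 55.91 kip.
ΣF_y = 0: L_y + 55.9123 − ½·1.08·18 − 15 − 35 = 0 → L_y = 3.808 kip.
ΣF_x = 0: L_x + 30 = 0 → L_x = -30.00 kip.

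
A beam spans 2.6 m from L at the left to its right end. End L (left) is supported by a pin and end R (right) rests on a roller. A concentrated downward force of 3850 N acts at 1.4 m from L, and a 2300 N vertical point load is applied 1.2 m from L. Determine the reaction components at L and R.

Moments about L: R_y·2.6 − 3850·1.4 − 2300·1.2 = 0 → R_y = 8150/2.6 = 3134.62 ≈ 3135 N.
ΣF_y = 0: L_y + 3134.62 − 3850 − 2300 = 0 → L_y = 3015 N.
ΣF_x = 0: no horizontal applied forces, so L_x = 0.

L_x = 0, L_y = 3015 N, R_y = 3135 N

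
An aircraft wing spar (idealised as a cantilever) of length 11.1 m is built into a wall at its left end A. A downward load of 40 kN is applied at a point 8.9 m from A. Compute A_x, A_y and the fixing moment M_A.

A_x = 0, A_y = 40.00 kN, M_A = 356.0 kN·m

ΣF_x = 0: A_x = 0.
ΣF_y = 0: A_y − 40 = 0 → A_y = 40.00 kN.
ΣM about A: M_A − 40·8.9 = 0 → M_A = 356.0 kN·m.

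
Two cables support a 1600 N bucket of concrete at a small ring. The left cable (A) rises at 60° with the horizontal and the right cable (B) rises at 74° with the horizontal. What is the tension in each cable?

T_A = 613.1 N, T_B = 1112 N

ΣF_x = 0: −T_A·cos60° + T_B·cos74° = 0 → T_B = 1.81398·T_A.
ΣF_y = 0: T_A·sin60° + T_B·sin74° = 1600.
Substitute: T_A·(0.866025 + 1.81398·0.961262) = 1600 → T_A = 613.089 ≈ 613.1 N.
Then T_B = 1.81398 × 613.089 = 1112 N.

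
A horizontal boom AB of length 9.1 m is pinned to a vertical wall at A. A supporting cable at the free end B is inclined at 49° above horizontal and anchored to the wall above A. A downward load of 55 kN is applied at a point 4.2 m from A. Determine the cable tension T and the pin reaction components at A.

T = 33.63 kN, A_x = 22.07 kN, A_y = 29.62 kN

ΣM about A: T·sin49°·9.1 − 55·4.2 = 0 → T = 231/(9.1·0.75471) = 33.6349 ≈ 33.63 kN.
ΣF_x = 0: A_x − T·cos49° = 0 → A_x = 33.6349 × 0.656059 = 22.07 kN.
ΣF_y = 0: A_y + T·sin49° − 55 = 0 → A_y = 55 − 33.6349 × 0.75471 = 29.62 kN.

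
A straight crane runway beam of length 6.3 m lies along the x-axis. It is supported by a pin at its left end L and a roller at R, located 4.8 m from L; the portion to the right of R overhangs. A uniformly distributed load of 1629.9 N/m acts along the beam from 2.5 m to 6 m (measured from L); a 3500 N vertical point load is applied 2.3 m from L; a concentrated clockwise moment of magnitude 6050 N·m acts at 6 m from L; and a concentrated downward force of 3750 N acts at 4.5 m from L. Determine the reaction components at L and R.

Resultant of the distributed load: 1629.9 × 3.5 = 5704.65 N at 4.25 m from L.
Taking moments about L: R_y·4.8 − (1629.9·3.5)·4.25 − 3500·2.3 − 6050 − 3750·4.5 = 0 → R_y = 55219.7625/4.8 = 11504.1 ≈ 11500 N.
ΣF_y = 0: L_y + 11504.1 − 1629.9·3.5 − 3500 − 3750 = 0 → L_y = 1451 N.
ΣF_x = 0: no horizontal applied forces, so L_x = 0.

L_x = 0, L_y = 1451 N, R_y = 11500 N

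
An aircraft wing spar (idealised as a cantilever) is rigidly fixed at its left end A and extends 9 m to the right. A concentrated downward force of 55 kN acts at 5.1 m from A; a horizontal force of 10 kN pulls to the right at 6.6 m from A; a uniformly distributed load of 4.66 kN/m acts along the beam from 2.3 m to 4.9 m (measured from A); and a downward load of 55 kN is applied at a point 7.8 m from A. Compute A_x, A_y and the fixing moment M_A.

Resultant of the distributed load: 4.66 × 2.6 = 12.116 kN at 3.6 m from A.
ΣF_x = 0: A_x + 10 = 0 → A_x = -10.00 kN.
ΣF_y = 0: A_y − 55 − 4.66·2.6 − 55 = 0 → A_y = 122.1 kN.
ΣM about A: M_A − 55·5.1 − (4.66·2.6)·3.6 − 55·7.8 = 0 → M_A = 753.1 kN·m.

A_x = -10.00 kN, A_y = 122.1 kN, M_A = 753.1 kN·m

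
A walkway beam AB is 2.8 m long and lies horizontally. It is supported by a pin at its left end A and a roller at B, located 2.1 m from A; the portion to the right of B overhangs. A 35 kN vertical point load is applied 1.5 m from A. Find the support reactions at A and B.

A_x = 0, A_y = 10.00 kN, B_y = 25.00 kN

ΣM about A: B_y·2.1 − 35·1.5 = 0 → B_y = 52.5/2.1 = 25.00 kN.
ΣF_y = 0: A_y + 25 − 35 = 0 → A_y = 10.00 kN.
ΣF_x = 0: no horizontal applied forces, so A_x = 0.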